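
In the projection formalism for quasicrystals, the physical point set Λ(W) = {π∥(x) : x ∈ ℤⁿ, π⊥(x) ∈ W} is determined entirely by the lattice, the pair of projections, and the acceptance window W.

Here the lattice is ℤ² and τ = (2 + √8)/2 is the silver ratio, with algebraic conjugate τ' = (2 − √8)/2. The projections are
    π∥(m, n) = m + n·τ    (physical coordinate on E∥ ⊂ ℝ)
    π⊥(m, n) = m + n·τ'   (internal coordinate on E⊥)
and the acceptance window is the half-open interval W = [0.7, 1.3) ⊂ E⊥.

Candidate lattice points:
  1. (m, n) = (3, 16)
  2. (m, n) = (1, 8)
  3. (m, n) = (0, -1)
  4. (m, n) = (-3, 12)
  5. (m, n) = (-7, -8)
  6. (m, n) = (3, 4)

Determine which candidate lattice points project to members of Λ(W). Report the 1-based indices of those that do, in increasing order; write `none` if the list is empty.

τ' = (2−√8)/2 ≈ -0.41421.
[1] lift (3,16): star map gives -3.62742; window check 0.7 ≤ -3.62742 < 1.3 is false → out
[2] lift (1,8): star map gives -2.31371; window check 0.7 ≤ -2.31371 < 1.3 is false → out
[3] lift (0,-1): star map gives 0.41421; window check 0.7 ≤ 0.41421 < 1.3 is false → out
[4] lift (-3,12): star map gives -7.97056; window check 0.7 ≤ -7.97056 < 1.3 is false → out
[5] lift (-7,-8): star map gives -3.68629; window check 0.7 ≤ -3.68629 < 1.3 is false → out
[6] lift (3,4): star map gives 1.34315; window check 0.7 ≤ 1.34315 < 1.3 is false → out

none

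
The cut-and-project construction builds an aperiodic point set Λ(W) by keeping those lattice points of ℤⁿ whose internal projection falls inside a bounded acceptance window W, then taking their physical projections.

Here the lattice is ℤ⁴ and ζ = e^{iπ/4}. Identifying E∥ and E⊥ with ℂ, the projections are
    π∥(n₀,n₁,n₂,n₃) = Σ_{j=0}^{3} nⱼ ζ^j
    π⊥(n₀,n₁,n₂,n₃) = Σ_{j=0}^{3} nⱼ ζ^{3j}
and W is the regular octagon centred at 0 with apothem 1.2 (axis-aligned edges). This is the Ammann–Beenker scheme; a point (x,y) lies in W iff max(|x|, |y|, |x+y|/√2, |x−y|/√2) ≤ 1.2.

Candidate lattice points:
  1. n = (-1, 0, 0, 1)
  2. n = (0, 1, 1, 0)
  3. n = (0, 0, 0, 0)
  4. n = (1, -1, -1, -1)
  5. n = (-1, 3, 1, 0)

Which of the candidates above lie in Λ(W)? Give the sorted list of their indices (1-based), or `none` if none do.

π⊥(n) = n₀ + n₁ζ³ + n₂ζ⁶ + n₃ζ⁹ where ζ = e^{iπ/4}.
candidate 1: n = (-1, 0, 0, 1) → π⊥ ≈ (-0.292893, +0.707107); max(|x|,|y|,|x±y|/√2) = 0.707107 ≤ 1.2 ⇒ ∈ W
candidate 2: n = (0, 1, 1, 0) → π⊥ ≈ (-0.707107, -0.292893); max(|x|,|y|,|x±y|/√2) = 0.707107 ≤ 1.2 ⇒ ∈ W
candidate 3: n = (0, 0, 0, 0) → π⊥ ≈ (+0.000000, +0.000000); max(|x|,|y|,|x±y|/√2) = 0.000000 ≤ 1.2 ⇒ ∈ W
candidate 4: n = (1, -1, -1, -1) → π⊥ ≈ (+1.000000, -0.414214); max(|x|,|y|,|x±y|/√2) = 1.000000 ≤ 1.2 ⇒ ∈ W
candidate 5: n = (-1, 3, 1, 0) → π⊥ ≈ (-3.121320, +1.121320); max(|x|,|y|,|x±y|/√2) = 3.121320 > 1.2 ⇒ ∉ W

1, 2, 3, 4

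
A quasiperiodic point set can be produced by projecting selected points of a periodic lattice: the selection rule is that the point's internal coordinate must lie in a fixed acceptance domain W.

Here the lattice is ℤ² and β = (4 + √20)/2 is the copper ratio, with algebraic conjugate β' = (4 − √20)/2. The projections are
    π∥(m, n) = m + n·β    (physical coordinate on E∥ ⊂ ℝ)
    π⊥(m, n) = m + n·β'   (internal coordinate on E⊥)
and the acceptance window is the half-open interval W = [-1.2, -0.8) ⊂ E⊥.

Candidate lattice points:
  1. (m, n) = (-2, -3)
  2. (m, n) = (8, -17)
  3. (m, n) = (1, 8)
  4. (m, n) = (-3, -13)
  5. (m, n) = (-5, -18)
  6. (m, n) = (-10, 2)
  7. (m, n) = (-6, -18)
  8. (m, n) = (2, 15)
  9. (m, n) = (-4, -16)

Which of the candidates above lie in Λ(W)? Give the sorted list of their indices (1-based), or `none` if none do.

3

Compute β' = (4−√20)/2 = -0.23607, so π⊥(m,n) = m -0.23607·n.
#1 (-2,-3): internal coord -2 + (-3)·β' = -1.29180; -1.29180 ∉ [-1.2, -0.8) → out
#2 (8,-17): internal coord 8 + (-17)·β' = +12.01316; +12.01316 ∉ [-1.2, -0.8) → out
#3 (1,8): internal coord 1 + (8)·β' = -0.88854; -0.88854 ∈ [-1.2, -0.8) → IN Λ
#4 (-3,-13): internal coord -3 + (-13)·β' = +0.06888; +0.06888 ∉ [-1.2, -0.8) → out
#5 (-5,-18): internal coord -5 + (-18)·β' = -0.75078; -0.75078 ∉ [-1.2, -0.8) → out
#6 (-10,2): internal coord -10 + (2)·β' = -10.47214; -10.47214 ∉ [-1.2, -0.8) → out
#7 (-6,-18): internal coord -6 + (-18)·β' = -1.75078; -1.75078 ∉ [-1.2, -0.8) → out
#8 (2,15): internal coord 2 + (15)·β' = -1.54102; -1.54102 ∉ [-1.2, -0.8) → out
#9 (-4,-16): internal coord -4 + (-16)·β' = -0.22291; -0.22291 ∉ [-1.2, -0.8) → out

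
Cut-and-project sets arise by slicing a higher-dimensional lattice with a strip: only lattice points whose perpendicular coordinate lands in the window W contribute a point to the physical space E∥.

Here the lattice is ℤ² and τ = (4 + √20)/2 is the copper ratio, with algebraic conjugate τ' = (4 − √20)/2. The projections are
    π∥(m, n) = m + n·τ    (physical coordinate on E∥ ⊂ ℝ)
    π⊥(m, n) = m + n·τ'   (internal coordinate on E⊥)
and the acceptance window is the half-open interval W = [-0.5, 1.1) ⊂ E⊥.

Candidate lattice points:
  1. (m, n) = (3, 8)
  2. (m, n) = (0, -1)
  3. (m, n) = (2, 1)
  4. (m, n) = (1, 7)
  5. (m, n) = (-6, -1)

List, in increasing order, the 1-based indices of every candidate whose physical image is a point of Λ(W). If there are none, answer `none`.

2

τ' = (4−√20)/2 ≈ -0.2361.
[1] lift (3,8): star map gives 1.1115; window check -0.5 ≤ 1.1115 < 1.1 is false → out
[2] lift (0,-1): star map gives 0.2361; window check -0.5 ≤ 0.2361 < 1.1 is true → IN Λ
[3] lift (2,1): star map gives 1.7639; window check -0.5 ≤ 1.7639 < 1.1 is false → out
[4] lift (1,7): star map gives -0.6525; window check -0.5 ≤ -0.6525 < 1.1 is false → out
[5] lift (-6,-1): star map gives -5.7639; window check -0.5 ≤ -5.7639 < 1.1 is false → out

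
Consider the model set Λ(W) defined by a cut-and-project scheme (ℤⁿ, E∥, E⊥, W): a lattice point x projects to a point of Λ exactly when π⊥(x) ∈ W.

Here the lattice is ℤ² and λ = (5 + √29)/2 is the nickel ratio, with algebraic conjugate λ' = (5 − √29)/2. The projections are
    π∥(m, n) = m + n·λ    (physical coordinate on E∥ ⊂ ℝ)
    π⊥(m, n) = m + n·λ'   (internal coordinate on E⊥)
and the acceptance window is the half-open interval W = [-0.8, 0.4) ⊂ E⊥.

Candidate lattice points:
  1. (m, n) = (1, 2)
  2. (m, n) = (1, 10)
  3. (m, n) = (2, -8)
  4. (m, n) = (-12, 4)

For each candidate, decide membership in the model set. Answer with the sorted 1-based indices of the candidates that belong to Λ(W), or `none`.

λ' = (5−√29)/2 ≈ -0.192582.
[1] lift (1,2): star map gives 0.614835; window check -0.8 ≤ 0.614835 < 0.4 is false → out
[2] lift (1,10): star map gives -0.925824; window check -0.8 ≤ -0.925824 < 0.4 is false → out
[3] lift (2,-8): star map gives 3.540659; window check -0.8 ≤ 3.540659 < 0.4 is false → out
[4] lift (-12,4): star map gives -12.770330; window check -0.8 ≤ -12.770330 < 0.4 is false → out

none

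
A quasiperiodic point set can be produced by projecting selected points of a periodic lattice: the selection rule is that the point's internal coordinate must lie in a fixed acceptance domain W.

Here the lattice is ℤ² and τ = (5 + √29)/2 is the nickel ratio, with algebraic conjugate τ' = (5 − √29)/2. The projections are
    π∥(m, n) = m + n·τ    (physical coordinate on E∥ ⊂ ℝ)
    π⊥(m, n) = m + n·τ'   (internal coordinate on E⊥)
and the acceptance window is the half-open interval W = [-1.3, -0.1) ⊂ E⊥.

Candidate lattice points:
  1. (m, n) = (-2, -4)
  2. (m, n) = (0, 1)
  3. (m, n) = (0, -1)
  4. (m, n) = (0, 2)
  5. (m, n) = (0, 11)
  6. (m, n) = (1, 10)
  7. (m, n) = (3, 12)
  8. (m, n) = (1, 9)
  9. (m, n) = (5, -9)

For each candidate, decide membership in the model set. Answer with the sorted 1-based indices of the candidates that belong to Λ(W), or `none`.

τ' = (5−√29)/2 ≈ -0.19258.
#1 (-2,-4): internal coord -2 + (-4)·τ' = -1.22967; -1.22967 ∈ [-1.3, -0.1) → IN Λ
#2 (0,1): internal coord 0 + (1)·τ' = -0.19258; -0.19258 ∈ [-1.3, -0.1) → IN Λ
#3 (0,-1): internal coord 0 + (-1)·τ' = +0.19258; +0.19258 ∉ [-1.3, -0.1) → out
#4 (0,2): internal coord 0 + (2)·τ' = -0.38516; -0.38516 ∈ [-1.3, -0.1) → IN Λ
#5 (0,11): internal coord 0 + (11)·τ' = -2.11841; -2.11841 ∉ [-1.3, -0.1) → out
#6 (1,10): internal coord 1 + (10)·τ' = -0.92582; -0.92582 ∈ [-1.3, -0.1) → IN Λ
#7 (3,12): internal coord 3 + (12)·τ' = +0.68901; +0.68901 ∉ [-1.3, -0.1) → out
#8 (1,9): internal coord 1 + (9)·τ' = -0.73324; -0.73324 ∈ [-1.3, -0.1) → IN Λ
#9 (5,-9): internal coord 5 + (-9)·τ' = +6.73324; +6.73324 ∉ [-1.3, -0.1) → out

1, 2, 4, 6, 8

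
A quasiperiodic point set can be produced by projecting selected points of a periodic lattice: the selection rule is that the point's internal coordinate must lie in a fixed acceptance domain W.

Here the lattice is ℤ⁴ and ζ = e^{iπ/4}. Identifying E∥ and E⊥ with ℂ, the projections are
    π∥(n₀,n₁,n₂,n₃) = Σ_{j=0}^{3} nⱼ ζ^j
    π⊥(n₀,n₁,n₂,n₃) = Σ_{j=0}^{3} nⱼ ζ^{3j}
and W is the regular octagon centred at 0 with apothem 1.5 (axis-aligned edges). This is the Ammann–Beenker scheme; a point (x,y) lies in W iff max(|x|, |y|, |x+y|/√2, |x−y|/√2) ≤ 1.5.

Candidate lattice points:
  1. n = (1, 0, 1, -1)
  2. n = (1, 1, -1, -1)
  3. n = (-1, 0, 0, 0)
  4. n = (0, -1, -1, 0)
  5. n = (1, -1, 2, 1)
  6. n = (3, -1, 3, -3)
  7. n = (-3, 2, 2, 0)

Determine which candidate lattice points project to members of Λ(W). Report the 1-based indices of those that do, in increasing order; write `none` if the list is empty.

π⊥(n) = n₀ + n₁ζ³ + n₂ζ⁶ + n₃ζ⁹ where ζ = e^{iπ/4}.
#1 (1, 0, 1, -1): internal (0.2929, -1.7071); octagon support 1.7071 vs apothem 1.5 → ∉ W
#2 (1, 1, -1, -1): internal (-0.4142, 1.0000); octagon support 1.0000 vs apothem 1.5 → ∈ W
#3 (-1, 0, 0, 0): internal (-1.0000, 0.0000); octagon support 1.0000 vs apothem 1.5 → ∈ W
#4 (0, -1, -1, 0): internal (0.7071, 0.2929); octagon support 0.7071 vs apothem 1.5 → ∈ W
#5 (1, -1, 2, 1): internal (2.4142, -2.0000); octagon support 3.1213 vs apothem 1.5 → ∉ W
#6 (3, -1, 3, -3): internal (1.5858, -5.8284); octagon support 5.8284 vs apothem 1.5 → ∉ W
#7 (-3, 2, 2, 0): internal (-4.4142, -0.5858); octagon support 4.4142 vs apothem 1.5 → ∉ W

2, 3, 4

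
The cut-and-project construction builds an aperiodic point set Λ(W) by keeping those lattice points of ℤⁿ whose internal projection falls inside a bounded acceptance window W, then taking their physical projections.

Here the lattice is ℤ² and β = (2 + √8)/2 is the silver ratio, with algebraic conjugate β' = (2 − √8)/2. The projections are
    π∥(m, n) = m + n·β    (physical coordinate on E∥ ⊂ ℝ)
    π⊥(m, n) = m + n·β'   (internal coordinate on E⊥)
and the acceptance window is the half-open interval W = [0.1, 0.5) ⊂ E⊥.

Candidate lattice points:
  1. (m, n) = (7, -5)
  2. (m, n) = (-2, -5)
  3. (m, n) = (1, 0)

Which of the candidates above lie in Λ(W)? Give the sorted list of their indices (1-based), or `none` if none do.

none

Numerically β ≈ 2.4142 and β' = −1/β ≈ -0.4142.
candidate 1: (m,n)=(7,-5) → π∥ = 7-5·β ≈ -5.0711, π⊥ = 7-5·β' ≈ 9.0711 ∉ [0.1, 0.5) ⇒ out
candidate 2: (m,n)=(-2,-5) → π∥ = -2-5·β ≈ -14.0711, π⊥ = -2-5·β' ≈ 0.0711 ∉ [0.1, 0.5) ⇒ out
candidate 3: (m,n)=(1,0) → π∥ = 1+0·β ≈ 1.0000, π⊥ = 1+0·β' ≈ 1.0000 ∉ [0.1, 0.5) ⇒ out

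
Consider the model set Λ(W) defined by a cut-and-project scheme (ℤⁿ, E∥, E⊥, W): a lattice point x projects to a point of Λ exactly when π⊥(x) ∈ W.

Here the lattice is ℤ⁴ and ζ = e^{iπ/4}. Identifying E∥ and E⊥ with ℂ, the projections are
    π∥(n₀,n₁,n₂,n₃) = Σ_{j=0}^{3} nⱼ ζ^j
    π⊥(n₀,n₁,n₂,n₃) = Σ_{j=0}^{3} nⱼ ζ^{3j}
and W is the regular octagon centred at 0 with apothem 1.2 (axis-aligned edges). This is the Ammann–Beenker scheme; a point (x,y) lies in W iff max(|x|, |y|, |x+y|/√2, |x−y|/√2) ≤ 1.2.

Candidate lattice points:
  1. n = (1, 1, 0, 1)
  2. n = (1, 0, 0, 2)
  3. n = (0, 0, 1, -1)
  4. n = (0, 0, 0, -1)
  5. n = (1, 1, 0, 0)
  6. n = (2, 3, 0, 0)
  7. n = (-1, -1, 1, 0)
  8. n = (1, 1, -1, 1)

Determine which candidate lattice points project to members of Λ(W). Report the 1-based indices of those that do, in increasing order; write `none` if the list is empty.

Internal map: ζ^{3j} for j=0..3 gives (1,0), (−√2/2,√2/2), (0,−1), (√2/2,√2/2).
candidate 1: n = (1, 1, 0, 1) → π⊥ ≈ (+1.00000, +1.41421); max(|x|,|y|,|x±y|/√2) = 1.70711 > 1.2 ⇒ ∉ W
candidate 2: n = (1, 0, 0, 2) → π⊥ ≈ (+2.41421, +1.41421); max(|x|,|y|,|x±y|/√2) = 2.70711 > 1.2 ⇒ ∉ W
candidate 3: n = (0, 0, 1, -1) → π⊥ ≈ (-0.70711, -1.70711); max(|x|,|y|,|x±y|/√2) = 1.70711 > 1.2 ⇒ ∉ W
candidate 4: n = (0, 0, 0, -1) → π⊥ ≈ (-0.70711, -0.70711); max(|x|,|y|,|x±y|/√2) = 1.00000 ≤ 1.2 ⇒ ∈ W
candidate 5: n = (1, 1, 0, 0) → π⊥ ≈ (+0.29289, +0.70711); max(|x|,|y|,|x±y|/√2) = 0.70711 ≤ 1.2 ⇒ ∈ W
candidate 6: n = (2, 3, 0, 0) → π⊥ ≈ (-0.12132, +2.12132); max(|x|,|y|,|x±y|/√2) = 2.12132 > 1.2 ⇒ ∉ W
candidate 7: n = (-1, -1, 1, 0) → π⊥ ≈ (-0.29289, -1.70711); max(|x|,|y|,|x±y|/√2) = 1.70711 > 1.2 ⇒ ∉ W
candidate 8: n = (1, 1, -1, 1) → π⊥ ≈ (+1.00000, +2.41421); max(|x|,|y|,|x±y|/√2) = 2.41421 > 1.2 ⇒ ∉ W

4, 5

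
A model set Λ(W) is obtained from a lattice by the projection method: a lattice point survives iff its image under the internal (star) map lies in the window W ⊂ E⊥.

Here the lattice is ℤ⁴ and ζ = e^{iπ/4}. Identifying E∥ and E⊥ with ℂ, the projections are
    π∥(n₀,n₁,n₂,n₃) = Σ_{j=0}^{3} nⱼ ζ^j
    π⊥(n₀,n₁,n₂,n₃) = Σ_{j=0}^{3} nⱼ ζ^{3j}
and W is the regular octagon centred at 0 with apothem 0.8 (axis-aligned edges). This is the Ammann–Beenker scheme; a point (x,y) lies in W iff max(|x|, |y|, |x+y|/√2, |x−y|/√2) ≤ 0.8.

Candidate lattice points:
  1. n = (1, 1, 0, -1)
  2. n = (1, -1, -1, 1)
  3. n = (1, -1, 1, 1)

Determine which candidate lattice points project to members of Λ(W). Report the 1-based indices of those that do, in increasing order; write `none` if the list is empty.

π⊥(n) = n₀ + n₁ζ³ + n₂ζ⁶ + n₃ζ⁹ where ζ = e^{iπ/4}.
#1 (1, 1, 0, -1): internal (-0.41421, 0.00000); octagon support 0.41421 vs apothem 0.8 → ∈ W
#2 (1, -1, -1, 1): internal (2.41421, 1.00000); octagon support 2.41421 vs apothem 0.8 → ∉ W
#3 (1, -1, 1, 1): internal (2.41421, -1.00000); octagon support 2.41421 vs apothem 0.8 → ∉ W

1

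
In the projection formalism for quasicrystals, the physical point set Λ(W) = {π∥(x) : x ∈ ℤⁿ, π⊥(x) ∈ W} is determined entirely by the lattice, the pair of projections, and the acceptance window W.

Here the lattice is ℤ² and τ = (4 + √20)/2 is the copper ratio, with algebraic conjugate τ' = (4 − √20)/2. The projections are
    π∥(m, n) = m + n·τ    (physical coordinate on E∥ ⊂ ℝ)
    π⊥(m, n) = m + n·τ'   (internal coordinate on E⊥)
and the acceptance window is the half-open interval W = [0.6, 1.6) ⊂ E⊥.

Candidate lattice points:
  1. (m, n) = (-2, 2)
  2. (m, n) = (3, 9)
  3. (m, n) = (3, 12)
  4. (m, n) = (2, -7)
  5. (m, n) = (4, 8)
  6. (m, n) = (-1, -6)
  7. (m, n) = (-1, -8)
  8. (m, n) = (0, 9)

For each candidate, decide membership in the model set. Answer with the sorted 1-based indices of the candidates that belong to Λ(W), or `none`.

2, 7

Compute τ' = (4−√20)/2 = -0.2361, so π⊥(m,n) = m -0.2361·n.
[1] lift (-2,2): star map gives -2.4721; window check 0.6 ≤ -2.4721 < 1.6 is false → out
[2] lift (3,9): star map gives 0.8754; window check 0.6 ≤ 0.8754 < 1.6 is true → IN Λ
[3] lift (3,12): star map gives 0.1672; window check 0.6 ≤ 0.1672 < 1.6 is false → out
[4] lift (2,-7): star map gives 3.6525; window check 0.6 ≤ 3.6525 < 1.6 is false → out
[5] lift (4,8): star map gives 2.1115; window check 0.6 ≤ 2.1115 < 1.6 is false → out
[6] lift (-1,-6): star map gives 0.4164; window check 0.6 ≤ 0.4164 < 1.6 is false → out
[7] lift (-1,-8): star map gives 0.8885; window check 0.6 ≤ 0.8885 < 1.6 is true → IN Λ
[8] lift (0,9): star map gives -2.1246; window check 0.6 ≤ -2.1246 < 1.6 is false → out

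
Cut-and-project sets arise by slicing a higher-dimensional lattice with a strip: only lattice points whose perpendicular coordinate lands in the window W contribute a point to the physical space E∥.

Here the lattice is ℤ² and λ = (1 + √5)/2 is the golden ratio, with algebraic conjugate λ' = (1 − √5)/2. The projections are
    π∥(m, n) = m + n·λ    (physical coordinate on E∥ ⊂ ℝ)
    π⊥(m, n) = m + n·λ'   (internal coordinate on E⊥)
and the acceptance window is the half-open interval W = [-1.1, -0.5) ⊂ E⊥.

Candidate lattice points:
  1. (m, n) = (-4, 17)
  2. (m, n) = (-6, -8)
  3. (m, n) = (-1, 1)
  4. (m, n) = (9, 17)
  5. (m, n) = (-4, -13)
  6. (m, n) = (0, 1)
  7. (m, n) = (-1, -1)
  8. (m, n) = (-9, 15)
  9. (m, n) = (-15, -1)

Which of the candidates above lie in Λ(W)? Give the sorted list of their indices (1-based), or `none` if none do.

2, 6

Numerically λ ≈ 1.618034 and λ' = −1/λ ≈ -0.618034.
[1] lift (-4,17): star map gives -14.506578; window check -1.1 ≤ -14.506578 < -0.5 is false → out
[2] lift (-6,-8): star map gives -1.055728; window check -1.1 ≤ -1.055728 < -0.5 is true → IN Λ
[3] lift (-1,1): star map gives -1.618034; window check -1.1 ≤ -1.618034 < -0.5 is false → out
[4] lift (9,17): star map gives -1.506578; window check -1.1 ≤ -1.506578 < -0.5 is false → out
[5] lift (-4,-13): star map gives 4.034442; window check -1.1 ≤ 4.034442 < -0.5 is false → out
[6] lift (0,1): star map gives -0.618034; window check -1.1 ≤ -0.618034 < -0.5 is true → IN Λ
[7] lift (-1,-1): star map gives -0.381966; window check -1.1 ≤ -0.381966 < -0.5 is false → out
[8] lift (-9,15): star map gives -18.270510; window check -1.1 ≤ -18.270510 < -0.5 is false → out
[9] lift (-15,-1): star map gives -14.381966; window check -1.1 ≤ -14.381966 < -0.5 is false → out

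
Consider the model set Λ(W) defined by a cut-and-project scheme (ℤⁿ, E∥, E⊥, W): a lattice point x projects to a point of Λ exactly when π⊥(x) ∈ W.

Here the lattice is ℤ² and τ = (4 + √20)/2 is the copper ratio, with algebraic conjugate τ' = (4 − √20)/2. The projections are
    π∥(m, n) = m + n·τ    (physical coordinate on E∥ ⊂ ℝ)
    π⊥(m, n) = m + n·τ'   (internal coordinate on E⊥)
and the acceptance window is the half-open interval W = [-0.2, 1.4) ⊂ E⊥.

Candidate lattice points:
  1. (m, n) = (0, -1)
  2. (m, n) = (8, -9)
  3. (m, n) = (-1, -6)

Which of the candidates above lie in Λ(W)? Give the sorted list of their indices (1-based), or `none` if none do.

1, 3

Compute τ' = (4−√20)/2 = -0.2361, so π⊥(m,n) = m -0.2361·n.
candidate 1: (m,n)=(0,-1) → π∥ = 0-1·τ ≈ -4.2361, π⊥ = 0-1·τ' ≈ 0.2361 ∈ [-0.2, 1.4) ⇒ IN Λ
candidate 2: (m,n)=(8,-9) → π∥ = 8-9·τ ≈ -30.1246, π⊥ = 8-9·τ' ≈ 10.1246 ∉ [-0.2, 1.4) ⇒ out
candidate 3: (m,n)=(-1,-6) → π∥ = -1-6·τ ≈ -26.4164, π⊥ = -1-6·τ' ≈ 0.4164 ∈ [-0.2, 1.4) ⇒ IN Λ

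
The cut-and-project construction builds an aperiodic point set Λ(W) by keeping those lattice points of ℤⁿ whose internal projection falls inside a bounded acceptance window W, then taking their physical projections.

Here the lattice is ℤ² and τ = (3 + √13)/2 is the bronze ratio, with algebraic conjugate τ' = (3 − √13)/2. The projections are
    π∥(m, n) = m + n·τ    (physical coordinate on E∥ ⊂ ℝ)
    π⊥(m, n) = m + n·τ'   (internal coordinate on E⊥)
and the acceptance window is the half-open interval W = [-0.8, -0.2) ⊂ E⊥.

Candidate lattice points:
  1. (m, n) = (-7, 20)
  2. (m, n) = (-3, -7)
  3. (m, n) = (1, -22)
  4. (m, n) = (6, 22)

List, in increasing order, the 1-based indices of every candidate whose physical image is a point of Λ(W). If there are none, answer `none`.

4

Numerically τ ≈ 3.3028 and τ' = −1/τ ≈ -0.3028.
candidate 1: (m,n)=(-7,20) → π∥ = -7+20·τ ≈ 59.0555, π⊥ = -7+20·τ' ≈ -13.0555 ∉ [-0.8, -0.2) ⇒ out
candidate 2: (m,n)=(-3,-7) → π∥ = -3-7·τ ≈ -26.1194, π⊥ = -3-7·τ' ≈ -0.8806 ∉ [-0.8, -0.2) ⇒ out
candidate 3: (m,n)=(1,-22) → π∥ = 1-22·τ ≈ -71.6611, π⊥ = 1-22·τ' ≈ 7.6611 ∉ [-0.8, -0.2) ⇒ out
candidate 4: (m,n)=(6,22) → π∥ = 6+22·τ ≈ 78.6611, π⊥ = 6+22·τ' ≈ -0.6611 ∈ [-0.8, -0.2) ⇒ IN Λ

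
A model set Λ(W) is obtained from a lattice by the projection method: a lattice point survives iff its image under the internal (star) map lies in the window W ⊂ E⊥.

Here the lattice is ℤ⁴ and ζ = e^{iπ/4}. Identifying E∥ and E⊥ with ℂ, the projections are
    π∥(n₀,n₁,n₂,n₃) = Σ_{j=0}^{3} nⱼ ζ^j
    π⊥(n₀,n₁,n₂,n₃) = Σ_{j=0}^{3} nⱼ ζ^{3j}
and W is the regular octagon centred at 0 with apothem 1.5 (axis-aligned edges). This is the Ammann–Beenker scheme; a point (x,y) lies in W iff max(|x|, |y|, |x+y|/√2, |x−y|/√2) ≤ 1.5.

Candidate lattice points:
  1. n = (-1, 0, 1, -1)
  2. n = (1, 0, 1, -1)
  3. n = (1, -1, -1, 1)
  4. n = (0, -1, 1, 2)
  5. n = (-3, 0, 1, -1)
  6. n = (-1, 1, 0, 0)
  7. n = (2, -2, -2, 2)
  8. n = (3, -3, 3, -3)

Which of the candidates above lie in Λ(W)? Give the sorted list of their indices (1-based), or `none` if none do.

none

π⊥(n) = n₀ + n₁ζ³ + n₂ζ⁶ + n₃ζ⁹ where ζ = e^{iπ/4}.
candidate 1: n = (-1, 0, 1, -1) → π⊥ ≈ (-1.7071, -1.7071); max(|x|,|y|,|x±y|/√2) = 2.4142 > 1.5 ⇒ ∉ W
candidate 2: n = (1, 0, 1, -1) → π⊥ ≈ (+0.2929, -1.7071); max(|x|,|y|,|x±y|/√2) = 1.7071 > 1.5 ⇒ ∉ W
candidate 3: n = (1, -1, -1, 1) → π⊥ ≈ (+2.4142, +1.0000); max(|x|,|y|,|x±y|/√2) = 2.4142 > 1.5 ⇒ ∉ W
candidate 4: n = (0, -1, 1, 2) → π⊥ ≈ (+2.1213, -0.2929); max(|x|,|y|,|x±y|/√2) = 2.1213 > 1.5 ⇒ ∉ W
candidate 5: n = (-3, 0, 1, -1) → π⊥ ≈ (-3.7071, -1.7071); max(|x|,|y|,|x±y|/√2) = 3.8284 > 1.5 ⇒ ∉ W
candidate 6: n = (-1, 1, 0, 0) → π⊥ ≈ (-1.7071, +0.7071); max(|x|,|y|,|x±y|/√2) = 1.7071 > 1.5 ⇒ ∉ W
candidate 7: n = (2, -2, -2, 2) → π⊥ ≈ (+4.8284, +2.0000); max(|x|,|y|,|x±y|/√2) = 4.8284 > 1.5 ⇒ ∉ W
candidate 8: n = (3, -3, 3, -3) → π⊥ ≈ (+3.0000, -7.2426); max(|x|,|y|,|x±y|/√2) = 7.2426 > 1.5 ⇒ ∉ W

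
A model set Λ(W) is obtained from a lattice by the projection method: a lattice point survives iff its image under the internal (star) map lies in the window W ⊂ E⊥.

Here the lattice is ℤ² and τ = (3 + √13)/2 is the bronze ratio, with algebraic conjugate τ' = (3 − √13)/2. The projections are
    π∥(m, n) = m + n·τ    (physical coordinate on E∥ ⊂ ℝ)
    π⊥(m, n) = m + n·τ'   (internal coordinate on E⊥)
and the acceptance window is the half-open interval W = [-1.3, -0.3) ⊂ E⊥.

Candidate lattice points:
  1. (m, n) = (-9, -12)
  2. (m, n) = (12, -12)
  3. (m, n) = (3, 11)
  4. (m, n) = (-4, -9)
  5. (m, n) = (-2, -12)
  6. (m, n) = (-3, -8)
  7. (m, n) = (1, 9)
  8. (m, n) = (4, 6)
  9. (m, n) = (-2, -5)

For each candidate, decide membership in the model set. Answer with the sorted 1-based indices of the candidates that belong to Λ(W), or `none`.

τ' = (3−√13)/2 ≈ -0.302776.
#1 (-9,-12): internal coord -9 + (-12)·τ' = -5.366692; -5.366692 ∉ [-1.3, -0.3) → out
#2 (12,-12): internal coord 12 + (-12)·τ' = +15.633308; +15.633308 ∉ [-1.3, -0.3) → out
#3 (3,11): internal coord 3 + (11)·τ' = -0.330532; -0.330532 ∈ [-1.3, -0.3) → IN Λ
#4 (-4,-9): internal coord -4 + (-9)·τ' = -1.275019; -1.275019 ∈ [-1.3, -0.3) → IN Λ
#5 (-2,-12): internal coord -2 + (-12)·τ' = +1.633308; +1.633308 ∉ [-1.3, -0.3) → out
#6 (-3,-8): internal coord -3 + (-8)·τ' = -0.577795; -0.577795 ∈ [-1.3, -0.3) → IN Λ
#7 (1,9): internal coord 1 + (9)·τ' = -1.724981; -1.724981 ∉ [-1.3, -0.3) → out
#8 (4,6): internal coord 4 + (6)·τ' = +2.183346; +2.183346 ∉ [-1.3, -0.3) → out
#9 (-2,-5): internal coord -2 + (-5)·τ' = -0.486122; -0.486122 ∈ [-1.3, -0.3) → IN Λ

3, 4, 6, 9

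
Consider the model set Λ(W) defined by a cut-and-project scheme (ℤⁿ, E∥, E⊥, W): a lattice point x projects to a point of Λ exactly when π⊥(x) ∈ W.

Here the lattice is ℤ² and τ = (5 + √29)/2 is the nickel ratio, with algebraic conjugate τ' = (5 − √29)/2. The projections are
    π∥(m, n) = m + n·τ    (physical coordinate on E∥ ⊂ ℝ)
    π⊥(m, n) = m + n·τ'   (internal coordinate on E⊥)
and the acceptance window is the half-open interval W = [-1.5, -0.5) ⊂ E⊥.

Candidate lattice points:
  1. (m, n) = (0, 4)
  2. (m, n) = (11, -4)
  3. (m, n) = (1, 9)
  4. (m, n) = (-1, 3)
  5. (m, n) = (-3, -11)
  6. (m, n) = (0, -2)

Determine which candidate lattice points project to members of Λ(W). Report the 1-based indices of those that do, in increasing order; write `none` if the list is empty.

1, 3, 5

τ' = (5−√29)/2 ≈ -0.192582.
candidate 1: (m,n)=(0,4) → π∥ = 0+4·τ ≈ 20.770330, π⊥ = 0+4·τ' ≈ -0.770330 ∈ [-1.5, -0.5) ⇒ IN Λ
candidate 2: (m,n)=(11,-4) → π∥ = 11-4·τ ≈ -9.770330, π⊥ = 11-4·τ' ≈ 11.770330 ∉ [-1.5, -0.5) ⇒ out
candidate 3: (m,n)=(1,9) → π∥ = 1+9·τ ≈ 47.733242, π⊥ = 1+9·τ' ≈ -0.733242 ∈ [-1.5, -0.5) ⇒ IN Λ
candidate 4: (m,n)=(-1,3) → π∥ = -1+3·τ ≈ 14.577747, π⊥ = -1+3·τ' ≈ -1.577747 ∉ [-1.5, -0.5) ⇒ out
candidate 5: (m,n)=(-3,-11) → π∥ = -3-11·τ ≈ -60.118406, π⊥ = -3-11·τ' ≈ -0.881594 ∈ [-1.5, -0.5) ⇒ IN Λ
candidate 6: (m,n)=(0,-2) → π∥ = 0-2·τ ≈ -10.385165, π⊥ = 0-2·τ' ≈ 0.385165 ∉ [-1.5, -0.5) ⇒ out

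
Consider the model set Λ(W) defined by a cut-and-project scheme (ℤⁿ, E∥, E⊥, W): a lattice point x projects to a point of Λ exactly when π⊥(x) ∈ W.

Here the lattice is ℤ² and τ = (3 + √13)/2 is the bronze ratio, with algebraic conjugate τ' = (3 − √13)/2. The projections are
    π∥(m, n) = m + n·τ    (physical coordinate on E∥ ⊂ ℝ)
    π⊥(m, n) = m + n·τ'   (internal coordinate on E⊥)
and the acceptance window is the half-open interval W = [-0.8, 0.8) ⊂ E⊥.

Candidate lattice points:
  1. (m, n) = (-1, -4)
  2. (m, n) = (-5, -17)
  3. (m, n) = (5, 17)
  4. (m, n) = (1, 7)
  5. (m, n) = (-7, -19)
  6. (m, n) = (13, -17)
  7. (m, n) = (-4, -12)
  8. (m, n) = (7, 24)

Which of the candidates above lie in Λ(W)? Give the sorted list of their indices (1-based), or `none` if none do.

Numerically τ ≈ 3.302776 and τ' = −1/τ ≈ -0.302776.
[1] lift (-1,-4): star map gives 0.211103; window check -0.8 ≤ 0.211103 < 0.8 is true → IN Λ
[2] lift (-5,-17): star map gives 0.147186; window check -0.8 ≤ 0.147186 < 0.8 is true → IN Λ
[3] lift (5,17): star map gives -0.147186; window check -0.8 ≤ -0.147186 < 0.8 is true → IN Λ
[4] lift (1,7): star map gives -1.119429; window check -0.8 ≤ -1.119429 < 0.8 is false → out
[5] lift (-7,-19): star map gives -1.247263; window check -0.8 ≤ -1.247263 < 0.8 is false → out
[6] lift (13,-17): star map gives 18.147186; window check -0.8 ≤ 18.147186 < 0.8 is false → out
[7] lift (-4,-12): star map gives -0.366692; window check -0.8 ≤ -0.366692 < 0.8 is true → IN Λ
[8] lift (7,24): star map gives -0.266615; window check -0.8 ≤ -0.266615 < 0.8 is true → IN Λ

1, 2, 3, 7, 8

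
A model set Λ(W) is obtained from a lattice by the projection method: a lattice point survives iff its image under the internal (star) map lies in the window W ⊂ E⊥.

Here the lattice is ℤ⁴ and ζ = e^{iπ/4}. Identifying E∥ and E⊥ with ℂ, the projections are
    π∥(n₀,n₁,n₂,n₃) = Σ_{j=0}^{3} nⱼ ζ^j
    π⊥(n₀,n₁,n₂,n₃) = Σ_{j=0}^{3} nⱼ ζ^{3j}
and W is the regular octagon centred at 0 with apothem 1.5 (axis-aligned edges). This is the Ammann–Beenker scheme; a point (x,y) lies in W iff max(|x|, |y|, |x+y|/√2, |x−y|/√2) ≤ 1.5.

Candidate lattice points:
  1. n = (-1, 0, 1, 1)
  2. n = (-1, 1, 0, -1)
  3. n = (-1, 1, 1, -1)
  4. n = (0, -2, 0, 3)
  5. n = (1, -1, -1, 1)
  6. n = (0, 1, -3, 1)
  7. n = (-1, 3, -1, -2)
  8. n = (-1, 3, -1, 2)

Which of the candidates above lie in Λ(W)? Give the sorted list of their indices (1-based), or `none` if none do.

1

π⊥(n) = n₀ + n₁ζ³ + n₂ζ⁶ + n₃ζ⁹ where ζ = e^{iπ/4}.
#1 (-1, 0, 1, 1): internal (-0.29289, -0.29289); octagon support 0.41421 vs apothem 1.5 → ∈ W
#2 (-1, 1, 0, -1): internal (-2.41421, 0.00000); octagon support 2.41421 vs apothem 1.5 → ∉ W
#3 (-1, 1, 1, -1): internal (-2.41421, -1.00000); octagon support 2.41421 vs apothem 1.5 → ∉ W
#4 (0, -2, 0, 3): internal (3.53553, 0.70711); octagon support 3.53553 vs apothem 1.5 → ∉ W
#5 (1, -1, -1, 1): internal (2.41421, 1.00000); octagon support 2.41421 vs apothem 1.5 → ∉ W
#6 (0, 1, -3, 1): internal (0.00000, 4.41421); octagon support 4.41421 vs apothem 1.5 → ∉ W
#7 (-1, 3, -1, -2): internal (-4.53553, 1.70711); octagon support 4.53553 vs apothem 1.5 → ∉ W
#8 (-1, 3, -1, 2): internal (-1.70711, 4.53553); octagon support 4.53553 vs apothem 1.5 → ∉ W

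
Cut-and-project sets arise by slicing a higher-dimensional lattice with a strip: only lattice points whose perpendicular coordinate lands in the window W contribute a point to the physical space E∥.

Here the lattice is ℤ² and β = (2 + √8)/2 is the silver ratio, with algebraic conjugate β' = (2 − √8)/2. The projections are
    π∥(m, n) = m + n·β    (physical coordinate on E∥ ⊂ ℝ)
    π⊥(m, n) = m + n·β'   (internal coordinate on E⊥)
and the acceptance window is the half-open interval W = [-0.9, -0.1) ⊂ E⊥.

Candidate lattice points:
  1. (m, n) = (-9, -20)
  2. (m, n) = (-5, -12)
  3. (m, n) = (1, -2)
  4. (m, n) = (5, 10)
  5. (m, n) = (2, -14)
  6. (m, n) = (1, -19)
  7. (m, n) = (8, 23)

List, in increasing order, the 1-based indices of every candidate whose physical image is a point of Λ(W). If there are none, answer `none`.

Compute β' = (2−√8)/2 = -0.4142, so π⊥(m,n) = m -0.4142·n.
[1] lift (-9,-20): star map gives -0.7157; window check -0.9 ≤ -0.7157 < -0.1 is true → IN Λ
[2] lift (-5,-12): star map gives -0.0294; window check -0.9 ≤ -0.0294 < -0.1 is false → out
[3] lift (1,-2): star map gives 1.8284; window check -0.9 ≤ 1.8284 < -0.1 is false → out
[4] lift (5,10): star map gives 0.8579; window check -0.9 ≤ 0.8579 < -0.1 is false → out
[5] lift (2,-14): star map gives 7.7990; window check -0.9 ≤ 7.7990 < -0.1 is false → out
[6] lift (1,-19): star map gives 8.8701; window check -0.9 ≤ 8.8701 < -0.1 is false → out
[7] lift (8,23): star map gives -1.5269; window check -0.9 ≤ -1.5269 < -0.1 is false → out

1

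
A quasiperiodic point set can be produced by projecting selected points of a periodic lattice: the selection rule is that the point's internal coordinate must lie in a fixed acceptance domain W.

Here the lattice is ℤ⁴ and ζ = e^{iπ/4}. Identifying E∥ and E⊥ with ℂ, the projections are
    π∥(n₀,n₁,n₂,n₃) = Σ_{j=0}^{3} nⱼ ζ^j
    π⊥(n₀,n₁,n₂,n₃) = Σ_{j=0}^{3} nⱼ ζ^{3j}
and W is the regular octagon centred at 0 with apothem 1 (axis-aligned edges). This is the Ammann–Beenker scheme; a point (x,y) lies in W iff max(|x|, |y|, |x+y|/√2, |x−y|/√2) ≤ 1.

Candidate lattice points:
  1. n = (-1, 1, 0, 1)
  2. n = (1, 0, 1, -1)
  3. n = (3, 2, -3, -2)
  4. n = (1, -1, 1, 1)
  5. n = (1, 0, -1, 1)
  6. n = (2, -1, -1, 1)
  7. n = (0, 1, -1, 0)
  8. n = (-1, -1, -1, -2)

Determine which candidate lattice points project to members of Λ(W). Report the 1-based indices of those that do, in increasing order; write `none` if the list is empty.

With ζ = e^{iπ/4} the internal vectors are ζ^0,ζ^3,ζ^6,ζ^9.
#1 (-1, 1, 0, 1): internal (-1.0000, 1.4142); octagon support 1.7071 vs apothem 1 → ∉ W
#2 (1, 0, 1, -1): internal (0.2929, -1.7071); octagon support 1.7071 vs apothem 1 → ∉ W
#3 (3, 2, -3, -2): internal (0.1716, 3.0000); octagon support 3.0000 vs apothem 1 → ∉ W
#4 (1, -1, 1, 1): internal (2.4142, -1.0000); octagon support 2.4142 vs apothem 1 → ∉ W
#5 (1, 0, -1, 1): internal (1.7071, 1.7071); octagon support 2.4142 vs apothem 1 → ∉ W
#6 (2, -1, -1, 1): internal (3.4142, 1.0000); octagon support 3.4142 vs apothem 1 → ∉ W
#7 (0, 1, -1, 0): internal (-0.7071, 1.7071); octagon support 1.7071 vs apothem 1 → ∉ W
#8 (-1, -1, -1, -2): internal (-1.7071, -1.1213); octagon support 2.0000 vs apothem 1 → ∉ W

none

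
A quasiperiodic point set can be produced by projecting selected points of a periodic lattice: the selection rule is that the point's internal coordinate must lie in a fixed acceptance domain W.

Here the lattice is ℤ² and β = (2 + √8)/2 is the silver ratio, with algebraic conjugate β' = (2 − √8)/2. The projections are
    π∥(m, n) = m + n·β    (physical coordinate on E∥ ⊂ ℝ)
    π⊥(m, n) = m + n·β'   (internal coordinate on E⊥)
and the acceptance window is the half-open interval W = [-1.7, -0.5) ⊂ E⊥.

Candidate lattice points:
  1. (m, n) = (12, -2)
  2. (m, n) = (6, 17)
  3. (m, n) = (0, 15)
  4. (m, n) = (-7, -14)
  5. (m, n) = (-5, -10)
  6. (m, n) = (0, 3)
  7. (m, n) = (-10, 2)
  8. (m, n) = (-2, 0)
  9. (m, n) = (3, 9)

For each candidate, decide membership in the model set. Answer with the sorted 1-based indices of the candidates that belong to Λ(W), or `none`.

Numerically β ≈ 2.414214 and β' = −1/β ≈ -0.414214.
[1] lift (12,-2): star map gives 12.828427; window check -1.7 ≤ 12.828427 < -0.5 is false → out
[2] lift (6,17): star map gives -1.041631; window check -1.7 ≤ -1.041631 < -0.5 is true → IN Λ
[3] lift (0,15): star map gives -6.213203; window check -1.7 ≤ -6.213203 < -0.5 is false → out
[4] lift (-7,-14): star map gives -1.201010; window check -1.7 ≤ -1.201010 < -0.5 is true → IN Λ
[5] lift (-5,-10): star map gives -0.857864; window check -1.7 ≤ -0.857864 < -0.5 is true → IN Λ
[6] lift (0,3): star map gives -1.242641; window check -1.7 ≤ -1.242641 < -0.5 is true → IN Λ
[7] lift (-10,2): star map gives -10.828427; window check -1.7 ≤ -10.828427 < -0.5 is false → out
[8] lift (-2,0): star map gives -2.000000; window check -1.7 ≤ -2.000000 < -0.5 is false → out
[9] lift (3,9): star map gives -0.727922; window check -1.7 ≤ -0.727922 < -0.5 is true → IN Λ

2, 4, 5, 6, 9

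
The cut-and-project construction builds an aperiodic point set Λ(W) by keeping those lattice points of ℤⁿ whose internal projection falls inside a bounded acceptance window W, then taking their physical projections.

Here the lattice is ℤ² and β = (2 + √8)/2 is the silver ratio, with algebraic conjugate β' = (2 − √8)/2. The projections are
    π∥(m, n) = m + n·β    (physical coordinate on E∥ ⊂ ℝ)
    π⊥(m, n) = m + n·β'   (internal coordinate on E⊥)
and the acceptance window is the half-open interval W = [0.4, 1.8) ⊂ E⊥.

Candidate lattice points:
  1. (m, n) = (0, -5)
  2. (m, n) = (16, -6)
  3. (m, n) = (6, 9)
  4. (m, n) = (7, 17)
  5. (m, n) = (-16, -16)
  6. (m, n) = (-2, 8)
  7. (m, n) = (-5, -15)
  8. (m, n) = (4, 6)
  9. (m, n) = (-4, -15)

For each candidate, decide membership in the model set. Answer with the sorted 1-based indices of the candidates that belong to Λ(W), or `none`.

7, 8

Compute β' = (2−√8)/2 = -0.41421, so π⊥(m,n) = m -0.41421·n.
[1] lift (0,-5): star map gives 2.07107; window check 0.4 ≤ 2.07107 < 1.8 is false → out
[2] lift (16,-6): star map gives 18.48528; window check 0.4 ≤ 18.48528 < 1.8 is false → out
[3] lift (6,9): star map gives 2.27208; window check 0.4 ≤ 2.27208 < 1.8 is false → out
[4] lift (7,17): star map gives -0.04163; window check 0.4 ≤ -0.04163 < 1.8 is false → out
[5] lift (-16,-16): star map gives -9.37258; window check 0.4 ≤ -9.37258 < 1.8 is false → out
[6] lift (-2,8): star map gives -5.31371; window check 0.4 ≤ -5.31371 < 1.8 is false → out
[7] lift (-5,-15): star map gives 1.21320; window check 0.4 ≤ 1.21320 < 1.8 is true → IN Λ
[8] lift (4,6): star map gives 1.51472; window check 0.4 ≤ 1.51472 < 1.8 is true → IN Λ
[9] lift (-4,-15): star map gives 2.21320; window check 0.4 ≤ 2.21320 < 1.8 is false → out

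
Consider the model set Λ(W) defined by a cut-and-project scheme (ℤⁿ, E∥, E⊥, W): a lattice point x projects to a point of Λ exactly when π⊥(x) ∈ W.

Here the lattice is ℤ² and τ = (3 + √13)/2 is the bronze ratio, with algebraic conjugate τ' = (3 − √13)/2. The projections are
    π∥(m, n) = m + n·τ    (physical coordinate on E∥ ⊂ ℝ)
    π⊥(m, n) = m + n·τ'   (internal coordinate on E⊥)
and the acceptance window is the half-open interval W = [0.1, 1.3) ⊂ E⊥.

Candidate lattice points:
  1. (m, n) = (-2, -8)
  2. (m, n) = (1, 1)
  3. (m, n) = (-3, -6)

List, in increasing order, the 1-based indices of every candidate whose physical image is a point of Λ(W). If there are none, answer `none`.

1, 2

Numerically τ ≈ 3.3028 and τ' = −1/τ ≈ -0.3028.
[1] lift (-2,-8): star map gives 0.4222; window check 0.1 ≤ 0.4222 < 1.3 is true → IN Λ
[2] lift (1,1): star map gives 0.6972; window check 0.1 ≤ 0.6972 < 1.3 is true → IN Λ
[3] lift (-3,-6): star map gives -1.1833; window check 0.1 ≤ -1.1833 < 1.3 is false → out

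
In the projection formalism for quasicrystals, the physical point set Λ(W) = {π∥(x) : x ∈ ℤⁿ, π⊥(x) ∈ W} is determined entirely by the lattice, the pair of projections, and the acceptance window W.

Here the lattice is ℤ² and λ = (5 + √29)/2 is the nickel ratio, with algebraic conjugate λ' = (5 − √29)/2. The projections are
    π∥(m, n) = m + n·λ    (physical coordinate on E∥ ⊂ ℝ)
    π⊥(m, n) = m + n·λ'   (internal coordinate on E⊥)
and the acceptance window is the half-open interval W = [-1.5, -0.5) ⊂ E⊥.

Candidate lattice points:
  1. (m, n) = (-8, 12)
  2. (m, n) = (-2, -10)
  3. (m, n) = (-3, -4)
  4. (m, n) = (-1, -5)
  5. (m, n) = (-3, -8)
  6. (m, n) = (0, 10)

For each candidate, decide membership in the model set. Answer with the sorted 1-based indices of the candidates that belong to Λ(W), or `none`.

λ' = (5−√29)/2 ≈ -0.19258.
candidate 1: (m,n)=(-8,12) → π∥ = -8+12·λ ≈ 54.31099, π⊥ = -8+12·λ' ≈ -10.31099 ∉ [-1.5, -0.5) ⇒ out
candidate 2: (m,n)=(-2,-10) → π∥ = -2-10·λ ≈ -53.92582, π⊥ = -2-10·λ' ≈ -0.07418 ∉ [-1.5, -0.5) ⇒ out
candidate 3: (m,n)=(-3,-4) → π∥ = -3-4·λ ≈ -23.77033, π⊥ = -3-4·λ' ≈ -2.22967 ∉ [-1.5, -0.5) ⇒ out
candidate 4: (m,n)=(-1,-5) → π∥ = -1-5·λ ≈ -26.96291, π⊥ = -1-5·λ' ≈ -0.03709 ∉ [-1.5, -0.5) ⇒ out
candidate 5: (m,n)=(-3,-8) → π∥ = -3-8·λ ≈ -44.54066, π⊥ = -3-8·λ' ≈ -1.45934 ∈ [-1.5, -0.5) ⇒ IN Λ
candidate 6: (m,n)=(0,10) → π∥ = 0+10·λ ≈ 51.92582, π⊥ = 0+10·λ' ≈ -1.92582 ∉ [-1.5, -0.5) ⇒ out

5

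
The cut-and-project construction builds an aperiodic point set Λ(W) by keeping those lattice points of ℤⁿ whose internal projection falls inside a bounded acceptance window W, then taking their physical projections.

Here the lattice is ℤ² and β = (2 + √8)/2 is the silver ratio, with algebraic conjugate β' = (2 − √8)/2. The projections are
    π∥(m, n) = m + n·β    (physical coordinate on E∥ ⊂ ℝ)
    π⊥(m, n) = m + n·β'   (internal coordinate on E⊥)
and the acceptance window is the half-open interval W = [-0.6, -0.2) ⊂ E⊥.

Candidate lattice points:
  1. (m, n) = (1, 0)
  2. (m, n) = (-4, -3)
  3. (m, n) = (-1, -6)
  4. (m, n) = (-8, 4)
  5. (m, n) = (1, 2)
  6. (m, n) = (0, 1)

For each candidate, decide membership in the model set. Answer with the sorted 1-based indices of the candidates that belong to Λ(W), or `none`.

6

Compute β' = (2−√8)/2 = -0.41421, so π⊥(m,n) = m -0.41421·n.
candidate 1: (m,n)=(1,0) → π∥ = 1+0·β ≈ 1.00000, π⊥ = 1+0·β' ≈ 1.00000 ∉ [-0.6, -0.2) ⇒ out
candidate 2: (m,n)=(-4,-3) → π∥ = -4-3·β ≈ -11.24264, π⊥ = -4-3·β' ≈ -2.75736 ∉ [-0.6, -0.2) ⇒ out
candidate 3: (m,n)=(-1,-6) → π∥ = -1-6·β ≈ -15.48528, π⊥ = -1-6·β' ≈ 1.48528 ∉ [-0.6, -0.2) ⇒ out
candidate 4: (m,n)=(-8,4) → π∥ = -8+4·β ≈ 1.65685, π⊥ = -8+4·β' ≈ -9.65685 ∉ [-0.6, -0.2) ⇒ out
candidate 5: (m,n)=(1,2) → π∥ = 1+2·β ≈ 5.82843, π⊥ = 1+2·β' ≈ 0.17157 ∉ [-0.6, -0.2) ⇒ out
candidate 6: (m,n)=(0,1) → π∥ = 0+1·β ≈ 2.41421, π⊥ = 0+1·β' ≈ -0.41421 ∈ [-0.6, -0.2) ⇒ IN Λ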